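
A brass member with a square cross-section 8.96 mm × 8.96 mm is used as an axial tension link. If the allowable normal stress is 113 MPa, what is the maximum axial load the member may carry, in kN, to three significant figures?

A = 80.28 mm².
P_max = σ_allow · A = 113 · 80.28 = 9072 N = 9.072 kN.

9.07 kN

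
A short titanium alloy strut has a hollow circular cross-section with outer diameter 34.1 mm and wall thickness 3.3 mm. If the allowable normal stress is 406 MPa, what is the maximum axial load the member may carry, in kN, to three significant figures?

A = 319.3 mm².
P_max = σ_allow · A = 406 · 319.3 = 129600 N = 129.6 kN.

130 kN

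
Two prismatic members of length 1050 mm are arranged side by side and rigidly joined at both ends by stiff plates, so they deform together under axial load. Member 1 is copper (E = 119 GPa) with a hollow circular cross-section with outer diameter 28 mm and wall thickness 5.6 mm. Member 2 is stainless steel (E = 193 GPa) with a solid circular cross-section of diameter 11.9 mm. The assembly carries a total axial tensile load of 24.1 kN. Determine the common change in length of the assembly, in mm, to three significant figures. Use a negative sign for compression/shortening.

A_1 = 394.1 mm².
A_2 = 111.2 mm².
Equal strain + equilibrium ⇒ each member carries load in proportion to AE: A₁E₁ = 46900000 N, A₂E₂ = 21470000 N, ΣAE = 68360000 N.
δ = PL/ΣAE = 24100·1050/68360000 = 0.3702 mm.

0.370 mm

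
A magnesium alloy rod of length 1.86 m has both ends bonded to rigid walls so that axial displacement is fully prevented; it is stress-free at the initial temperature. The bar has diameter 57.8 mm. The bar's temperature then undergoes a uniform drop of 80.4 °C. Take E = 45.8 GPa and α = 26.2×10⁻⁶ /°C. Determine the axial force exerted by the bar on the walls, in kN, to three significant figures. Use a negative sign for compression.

Free thermal expansion αLΔT = 26.2e-6 · 1860 · -80.4 = -3.918 mm.
The walls impose strain ε = −(-3.918)/1860 = 2.1065e-03; σ = Eε = 45800 · 2.1065e-03 = 96.48 MPa.
Wall reaction R = σ·A = 96.48·2624 = 253100 N = 253.1 kN.

253 kN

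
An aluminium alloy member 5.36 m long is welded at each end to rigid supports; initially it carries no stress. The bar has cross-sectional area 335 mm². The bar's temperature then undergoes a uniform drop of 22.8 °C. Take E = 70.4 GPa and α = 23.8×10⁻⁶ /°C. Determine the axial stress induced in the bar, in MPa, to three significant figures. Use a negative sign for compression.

Free thermal expansion αLΔT = 23.8e-6 · 5360 · -22.8 = -2.909 mm.
The walls impose strain ε = −(-2.909)/5360 = 5.4264e-04; σ = Eε = 70400 · 5.4264e-04 = 38.2 MPa.

38.2 MPa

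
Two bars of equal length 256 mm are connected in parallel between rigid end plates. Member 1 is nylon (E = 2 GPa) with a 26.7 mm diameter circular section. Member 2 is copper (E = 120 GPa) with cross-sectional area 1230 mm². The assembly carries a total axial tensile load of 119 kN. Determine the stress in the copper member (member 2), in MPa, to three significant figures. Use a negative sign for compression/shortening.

96.0 MPa

A_1 = 559.9 mm².
Equal strain + equilibrium ⇒ each member carries load in proportion to AE: A₁E₁ = 1120000 N, A₂E₂ = 147600000 N, ΣAE = 148700000 N.
σ₂ = P·E₂/ΣAE = 119000·120000/148700000 = 96.02 MPa.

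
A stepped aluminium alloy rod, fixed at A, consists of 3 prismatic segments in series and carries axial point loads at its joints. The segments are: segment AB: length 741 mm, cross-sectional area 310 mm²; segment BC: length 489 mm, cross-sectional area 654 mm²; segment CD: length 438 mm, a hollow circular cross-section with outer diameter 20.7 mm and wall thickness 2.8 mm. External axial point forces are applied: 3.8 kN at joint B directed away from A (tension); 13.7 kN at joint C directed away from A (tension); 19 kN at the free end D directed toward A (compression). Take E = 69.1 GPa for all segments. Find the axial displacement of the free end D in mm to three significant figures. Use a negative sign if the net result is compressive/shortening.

Internal axial forces (sectioning from the free end, tension +): N_CD = -19 kN, N_BC = -5.3 kN, N_AB = -1.5 kN.
A_CD = 157.5 mm².
δ_AB = -1500·741/(310·69100) = -0.05189 mm
δ_BC = -5300·489/(654·69100) = -0.05735 mm
δ_CD = -19000·438/(157.5·69100) = -0.7649 mm
δ = Σδ_i = -0.8741 mm.

-0.874 mm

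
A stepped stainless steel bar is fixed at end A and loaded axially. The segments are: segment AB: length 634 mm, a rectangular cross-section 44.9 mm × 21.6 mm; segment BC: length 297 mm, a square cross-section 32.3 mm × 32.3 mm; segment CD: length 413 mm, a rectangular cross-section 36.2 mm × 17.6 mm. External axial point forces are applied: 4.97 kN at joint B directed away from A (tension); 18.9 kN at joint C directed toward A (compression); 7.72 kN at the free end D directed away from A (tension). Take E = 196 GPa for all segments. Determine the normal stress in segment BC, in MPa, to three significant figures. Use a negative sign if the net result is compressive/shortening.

Internal axial forces (sectioning from the free end, tension +): N_CD = 7.72 kN, N_BC = -11.18 kN, N_AB = -6.21 kN.
A_BC = 1043 mm².
σ_BC = N_BC/A_BC = -11180/1043 = -10.72 MPa.

-10.7 MPa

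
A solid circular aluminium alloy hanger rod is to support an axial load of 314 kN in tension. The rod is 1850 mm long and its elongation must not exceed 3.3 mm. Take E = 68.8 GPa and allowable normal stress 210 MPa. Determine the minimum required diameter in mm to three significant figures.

Required area A ≥ P/σ_allow = 314000/210 = 1495 mm².
For a solid circular section, d ≥ √(4A/π) = 43.63 mm.
Elongation limit: A ≥ PL/(Eδ_allow) = 314000·1850/(68800·3.3) = 2559 mm² ⇒ d ≥ 57.08 mm.
The elongation limit governs.

57.1 mm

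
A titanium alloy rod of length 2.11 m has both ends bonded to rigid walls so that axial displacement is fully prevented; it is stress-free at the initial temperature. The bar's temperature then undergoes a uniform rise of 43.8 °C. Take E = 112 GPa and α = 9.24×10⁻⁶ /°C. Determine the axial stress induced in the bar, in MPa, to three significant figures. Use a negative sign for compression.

-45.3 MPa

Free thermal expansion αLΔT = 9.24e-6 · 2110 · 43.8 = 0.8539 mm.
The walls impose strain ε = −(0.8539)/2110 = -4.0471e-04; σ = Eε = 112000 · -4.0471e-04 = -45.33 MPa.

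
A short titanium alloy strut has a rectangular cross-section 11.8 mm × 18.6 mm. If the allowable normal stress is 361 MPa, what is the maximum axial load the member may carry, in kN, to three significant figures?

79.2 kN

A = 219.5 mm².
P_max = σ_allow · A = 361 · 219.5 = 79230 N = 79.23 kN.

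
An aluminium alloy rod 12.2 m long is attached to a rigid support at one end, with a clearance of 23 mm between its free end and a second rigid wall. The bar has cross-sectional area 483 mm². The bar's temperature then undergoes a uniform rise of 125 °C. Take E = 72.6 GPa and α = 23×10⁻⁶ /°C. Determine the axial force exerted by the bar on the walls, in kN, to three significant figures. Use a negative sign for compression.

-34.7 kN

Free thermal expansion αLΔT = 23e-6 · 12200 · 125 = 35.08 mm.
The walls engage after the gap closes; constrained expansion = 35.08 − 23 = 12.08 mm.
The walls impose strain ε = −(12.08)/12200 = -9.8975e-04; σ = Eε = 72600 · -9.8975e-04 = -71.86 MPa.
Wall reaction R = σ·A = -71.86·483 = -34710 N = -34.71 kN.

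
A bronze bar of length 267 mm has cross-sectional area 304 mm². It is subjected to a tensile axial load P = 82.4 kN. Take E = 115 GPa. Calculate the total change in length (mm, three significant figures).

0.629 mm

δ_mech = NL/(AE) = 82400·267/(304·115000) = 0.6293 mm.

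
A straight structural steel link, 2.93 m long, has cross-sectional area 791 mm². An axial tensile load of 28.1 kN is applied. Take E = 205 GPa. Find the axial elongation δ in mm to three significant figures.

0.508 mm

δ_mech = NL/(AE) = 28100·2930/(791·205000) = 0.5077 mm.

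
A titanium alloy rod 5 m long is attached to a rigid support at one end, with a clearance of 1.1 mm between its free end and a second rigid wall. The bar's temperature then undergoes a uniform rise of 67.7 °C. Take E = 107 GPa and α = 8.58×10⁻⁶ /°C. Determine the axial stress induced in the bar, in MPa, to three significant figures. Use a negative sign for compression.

Free thermal expansion αLΔT = 8.58e-6 · 5000 · 67.7 = 2.904 mm.
The walls engage after the gap closes; constrained expansion = 2.904 − 1.1 = 1.804 mm.
The walls impose strain ε = −(1.804)/5000 = -3.6087e-04; σ = Eε = 107000 · -3.6087e-04 = -38.61 MPa.

-38.6 MPa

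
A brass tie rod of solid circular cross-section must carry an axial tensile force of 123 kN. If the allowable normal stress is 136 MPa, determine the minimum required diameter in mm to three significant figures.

Required area A ≥ P/σ_allow = 123000/136 = 904.4 mm².
For a solid circular section, d ≥ √(4A/π) = 33.93 mm.

33.9 mm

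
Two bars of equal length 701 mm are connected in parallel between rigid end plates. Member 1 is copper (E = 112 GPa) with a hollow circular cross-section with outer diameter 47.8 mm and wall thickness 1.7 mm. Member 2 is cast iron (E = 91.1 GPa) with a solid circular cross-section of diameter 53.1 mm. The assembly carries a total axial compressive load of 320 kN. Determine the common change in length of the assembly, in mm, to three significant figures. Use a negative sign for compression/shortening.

-0.978 mm

A_1 = 246.2 mm².
A_2 = 2215 mm².
Equal strain + equilibrium ⇒ each member carries load in proportion to AE: A₁E₁ = 27580000 N, A₂E₂ = 201700000 N, ΣAE = 229300000 N.
δ = PL/ΣAE = -320000·701/229300000 = -0.9782 mm.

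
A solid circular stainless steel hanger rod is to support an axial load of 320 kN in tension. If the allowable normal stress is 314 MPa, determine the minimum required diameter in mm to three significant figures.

Required area A ≥ P/σ_allow = 320000/314 = 1019 mm².
For a solid circular section, d ≥ √(4A/π) = 36.02 mm.

36.0 mm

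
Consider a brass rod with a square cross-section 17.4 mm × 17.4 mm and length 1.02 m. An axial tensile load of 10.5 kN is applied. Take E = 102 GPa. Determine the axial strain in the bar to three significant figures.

3.40e-04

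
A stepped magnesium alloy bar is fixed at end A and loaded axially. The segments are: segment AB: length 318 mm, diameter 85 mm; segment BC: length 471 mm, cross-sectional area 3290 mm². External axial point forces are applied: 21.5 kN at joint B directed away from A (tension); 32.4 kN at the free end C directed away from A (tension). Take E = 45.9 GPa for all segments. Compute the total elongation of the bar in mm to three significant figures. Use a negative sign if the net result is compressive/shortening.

0.167 mm

Internal axial forces (sectioning from the free end, tension +): N_BC = 32.4 kN, N_AB = 53.9 kN.
A_AB = 5675 mm².
δ_AB = 53900·318/(5675·45900) = 0.06581 mm
δ_BC = 32400·471/(3290·45900) = 0.1011 mm
δ = Σδ_i = 0.1669 mm.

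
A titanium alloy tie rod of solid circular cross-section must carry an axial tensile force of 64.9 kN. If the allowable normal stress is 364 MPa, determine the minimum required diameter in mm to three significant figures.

Required area A ≥ P/σ_allow = 64900/364 = 178.3 mm².
For a solid circular section, d ≥ √(4A/π) = 15.07 mm.

15.1 mm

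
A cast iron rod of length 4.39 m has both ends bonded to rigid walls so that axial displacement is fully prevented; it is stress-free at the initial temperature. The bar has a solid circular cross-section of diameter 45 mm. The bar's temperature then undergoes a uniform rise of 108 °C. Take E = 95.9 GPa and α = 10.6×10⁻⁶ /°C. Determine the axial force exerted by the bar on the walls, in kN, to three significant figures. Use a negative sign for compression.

-175 kN

Free thermal expansion αLΔT = 10.6e-6 · 4390 · 108 = 5.026 mm.
The walls impose strain ε = −(5.026)/4390 = -1.1448e-03; σ = Eε = 95900 · -1.1448e-03 = -109.8 MPa.
Wall reaction R = σ·A = -109.8·1590 = -174600 N = -174.6 kN.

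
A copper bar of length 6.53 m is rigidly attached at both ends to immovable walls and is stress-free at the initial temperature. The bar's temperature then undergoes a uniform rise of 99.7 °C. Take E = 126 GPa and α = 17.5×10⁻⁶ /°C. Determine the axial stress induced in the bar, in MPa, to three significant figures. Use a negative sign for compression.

-220 MPa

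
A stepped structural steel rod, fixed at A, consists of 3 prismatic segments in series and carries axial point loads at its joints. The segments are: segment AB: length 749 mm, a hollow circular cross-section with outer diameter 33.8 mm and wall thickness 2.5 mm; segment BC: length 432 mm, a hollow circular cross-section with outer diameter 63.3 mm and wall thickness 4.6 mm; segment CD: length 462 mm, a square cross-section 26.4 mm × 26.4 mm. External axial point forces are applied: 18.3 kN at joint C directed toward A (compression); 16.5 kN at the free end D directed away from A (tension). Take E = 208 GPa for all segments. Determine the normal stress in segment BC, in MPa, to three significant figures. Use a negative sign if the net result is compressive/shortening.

-2.12 MPa

Internal axial forces (sectioning from the free end, tension +): N_CD = 16.5 kN, N_BC = -1.8 kN, N_AB = -1.8 kN.
A_BC = 848.3 mm².
σ_BC = N_BC/A_BC = -1800/848.3 = -2.122 MPa.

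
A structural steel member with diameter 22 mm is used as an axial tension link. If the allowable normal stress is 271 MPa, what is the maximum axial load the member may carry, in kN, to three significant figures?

A = 380.1 mm².
P_max = σ_allow · A = 271 · 380.1 = 103000 N = 103 kN.

103 kN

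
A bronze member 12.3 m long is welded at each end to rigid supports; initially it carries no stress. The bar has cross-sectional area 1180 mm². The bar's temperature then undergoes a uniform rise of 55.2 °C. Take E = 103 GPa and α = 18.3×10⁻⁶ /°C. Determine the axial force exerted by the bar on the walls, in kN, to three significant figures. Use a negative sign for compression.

Free thermal expansion αLΔT = 18.3e-6 · 12300 · 55.2 = 12.42 mm.
The walls impose strain ε = −(12.42)/12300 = -1.0102e-03; σ = Eε = 103000 · -1.0102e-03 = -104 MPa.
Wall reaction R = σ·A = -104·1180 = -122800 N = -122.8 kN.

-123 kN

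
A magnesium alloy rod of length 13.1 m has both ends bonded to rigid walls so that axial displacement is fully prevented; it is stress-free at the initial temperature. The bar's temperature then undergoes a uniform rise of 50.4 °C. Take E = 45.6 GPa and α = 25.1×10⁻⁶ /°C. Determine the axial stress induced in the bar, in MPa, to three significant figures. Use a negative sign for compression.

Free thermal expansion αLΔT = 25.1e-6 · 13100 · 50.4 = 16.57 mm.
The walls impose strain ε = −(16.57)/13100 = -1.2650e-03; σ = Eε = 45600 · -1.2650e-03 = -57.69 MPa.

-57.7 MPa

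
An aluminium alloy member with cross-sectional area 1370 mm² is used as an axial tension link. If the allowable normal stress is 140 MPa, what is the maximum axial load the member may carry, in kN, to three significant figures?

P_max = σ_allow · A = 140 · 1370 = 191800 N = 191.8 kN.

192 kN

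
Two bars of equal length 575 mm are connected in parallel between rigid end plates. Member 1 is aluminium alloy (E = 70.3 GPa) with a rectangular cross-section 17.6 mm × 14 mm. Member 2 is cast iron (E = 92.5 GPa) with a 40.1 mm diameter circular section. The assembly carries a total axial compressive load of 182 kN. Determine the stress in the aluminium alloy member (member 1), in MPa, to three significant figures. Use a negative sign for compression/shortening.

A_1 = 246.4 mm².
A_2 = 1263 mm².
Equal strain + equilibrium ⇒ each member carries load in proportion to AE: A₁E₁ = 17320000 N, A₂E₂ = 116800000 N, ΣAE = 134100000 N.
σ₁ = P·E₁/ΣAE = -182000·70300/134100000 = -95.38 MPa.

-95.4 MPa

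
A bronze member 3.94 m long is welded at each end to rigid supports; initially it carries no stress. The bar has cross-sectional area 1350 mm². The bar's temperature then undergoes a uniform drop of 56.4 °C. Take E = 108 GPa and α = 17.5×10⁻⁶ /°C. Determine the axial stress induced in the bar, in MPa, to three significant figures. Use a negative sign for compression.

107 MPa

Free thermal expansion αLΔT = 17.5e-6 · 3940 · -56.4 = -3.889 mm.
The walls impose strain ε = −(-3.889)/3940 = 9.8700e-04; σ = Eε = 108000 · 9.8700e-04 = 106.6 MPa.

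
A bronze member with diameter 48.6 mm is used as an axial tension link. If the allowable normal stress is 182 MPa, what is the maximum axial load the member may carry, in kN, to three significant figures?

A = 1855 mm².
P_max = σ_allow · A = 182 · 1855 = 337600 N = 337.6 kN.

338 kN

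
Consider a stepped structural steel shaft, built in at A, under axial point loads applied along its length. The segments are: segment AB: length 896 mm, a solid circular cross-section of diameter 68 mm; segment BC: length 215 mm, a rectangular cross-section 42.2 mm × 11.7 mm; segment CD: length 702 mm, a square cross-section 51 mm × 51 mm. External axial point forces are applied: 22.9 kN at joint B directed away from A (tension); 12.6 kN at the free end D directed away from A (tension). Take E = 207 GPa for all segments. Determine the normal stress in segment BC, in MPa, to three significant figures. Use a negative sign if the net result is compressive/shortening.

Internal axial forces (sectioning from the free end, tension +): N_CD = 12.6 kN, N_BC = 12.6 kN, N_AB = 35.5 kN.
A_BC = 493.7 mm².
σ_BC = N_BC/A_BC = 12600/493.7 = 25.52 MPa.

25.5 MPa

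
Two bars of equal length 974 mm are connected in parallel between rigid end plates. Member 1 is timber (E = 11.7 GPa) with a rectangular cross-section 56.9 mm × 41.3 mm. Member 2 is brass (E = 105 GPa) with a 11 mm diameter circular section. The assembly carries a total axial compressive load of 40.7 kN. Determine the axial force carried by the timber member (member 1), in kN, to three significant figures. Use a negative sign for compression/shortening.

A_1 = 2350 mm².
A_2 = 95.03 mm².
Equal strain + equilibrium ⇒ each member carries load in proportion to AE: A₁E₁ = 27490000 N, A₂E₂ = 9978000 N, ΣAE = 37470000 N.
F₁ = P·A₁E₁/ΣAE = -40700·27490000/37470000 = -29860 N.

-29.9 kN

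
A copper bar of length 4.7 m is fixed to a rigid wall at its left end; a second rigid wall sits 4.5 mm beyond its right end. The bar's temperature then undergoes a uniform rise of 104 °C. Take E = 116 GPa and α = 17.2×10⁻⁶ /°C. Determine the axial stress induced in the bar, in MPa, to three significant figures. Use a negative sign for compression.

Free thermal expansion αLΔT = 17.2e-6 · 4700 · 104 = 8.407 mm.
The walls engage after the gap closes; constrained expansion = 8.407 − 4.5 = 3.907 mm.
The walls impose strain ε = −(3.907)/4700 = -8.3135e-04; σ = Eε = 116000 · -8.3135e-04 = -96.44 MPa.

-96.4 MPa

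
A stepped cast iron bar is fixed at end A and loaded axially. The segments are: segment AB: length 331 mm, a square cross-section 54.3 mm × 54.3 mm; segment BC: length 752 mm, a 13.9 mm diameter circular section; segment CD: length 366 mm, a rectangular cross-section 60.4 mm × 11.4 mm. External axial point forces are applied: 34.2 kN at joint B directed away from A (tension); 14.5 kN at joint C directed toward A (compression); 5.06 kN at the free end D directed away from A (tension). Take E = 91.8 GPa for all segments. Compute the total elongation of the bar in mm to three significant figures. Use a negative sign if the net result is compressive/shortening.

-0.450 mm

Internal axial forces (sectioning from the free end, tension +): N_CD = 5.06 kN, N_BC = -9.44 kN, N_AB = 24.76 kN.
A_AB = 2948 mm².
A_BC = 151.7 mm².
A_CD = 688.6 mm².
δ_AB = 24760·331/(2948·91800) = 0.03028 mm
δ_BC = -9440·752/(151.7·91800) = -0.5096 mm
δ_CD = 5060·366/(688.6·91800) = 0.0293 mm
δ = Σδ_i = -0.45 mm.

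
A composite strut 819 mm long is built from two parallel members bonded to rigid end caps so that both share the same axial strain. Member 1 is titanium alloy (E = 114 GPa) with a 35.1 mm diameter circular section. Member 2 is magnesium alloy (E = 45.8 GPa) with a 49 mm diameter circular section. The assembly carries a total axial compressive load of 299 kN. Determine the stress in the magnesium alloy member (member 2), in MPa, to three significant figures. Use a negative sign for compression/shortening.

A_1 = 967.6 mm².
A_2 = 1886 mm².
Equal strain + equilibrium ⇒ each member carries load in proportion to AE: A₁E₁ = 110300000 N, A₂E₂ = 86370000 N, ΣAE = 196700000 N.
σ₂ = P·E₂/ΣAE = -299000·45800/196700000 = -69.63 MPa.

-69.6 MPa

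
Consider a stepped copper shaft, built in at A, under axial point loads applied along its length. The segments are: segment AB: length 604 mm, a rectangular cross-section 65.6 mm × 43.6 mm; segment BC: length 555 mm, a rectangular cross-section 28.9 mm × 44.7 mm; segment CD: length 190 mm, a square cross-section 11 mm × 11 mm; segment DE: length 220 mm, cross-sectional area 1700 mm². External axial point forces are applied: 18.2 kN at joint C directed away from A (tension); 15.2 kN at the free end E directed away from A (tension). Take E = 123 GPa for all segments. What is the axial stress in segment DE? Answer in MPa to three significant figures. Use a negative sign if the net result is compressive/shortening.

Internal axial forces (sectioning from the free end, tension +): N_DE = 15.2 kN, N_CD = 15.2 kN, N_BC = 33.4 kN, N_AB = 33.4 kN.
σ_DE = N_DE/A_DE = 15200/1700 = 8.941 MPa.

8.94 MPa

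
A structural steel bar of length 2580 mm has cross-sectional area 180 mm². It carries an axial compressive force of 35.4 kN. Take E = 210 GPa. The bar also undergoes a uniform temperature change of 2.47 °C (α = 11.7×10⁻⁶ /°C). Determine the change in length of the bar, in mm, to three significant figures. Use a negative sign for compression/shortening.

δ_mech = NL/(AE) = -35400·2580/(180·210000) = -2.416 mm.
δ_thermal = αLΔT = 11.7e-6·2580·2.47 = 0.07456 mm.
δ = δ_mech + δ_thermal = -2.342 mm.

-2.34 mm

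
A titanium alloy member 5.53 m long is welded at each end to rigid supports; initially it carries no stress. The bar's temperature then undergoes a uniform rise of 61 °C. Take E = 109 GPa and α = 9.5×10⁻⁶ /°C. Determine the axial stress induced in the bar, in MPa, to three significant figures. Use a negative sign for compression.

-63.2 MPa

Free thermal expansion αLΔT = 9.5e-6 · 5530 · 61 = 3.205 mm.
The walls impose strain ε = −(3.205)/5530 = -5.7950e-04; σ = Eε = 109000 · -5.7950e-04 = -63.17 MPa.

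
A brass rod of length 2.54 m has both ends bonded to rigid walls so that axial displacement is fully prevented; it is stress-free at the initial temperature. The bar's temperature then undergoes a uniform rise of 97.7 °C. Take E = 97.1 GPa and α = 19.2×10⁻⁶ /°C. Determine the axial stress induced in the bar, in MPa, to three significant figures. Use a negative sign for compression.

Free thermal expansion αLΔT = 19.2e-6 · 2540 · 97.7 = 4.765 mm.
The walls impose strain ε = −(4.765)/2540 = -1.8758e-03; σ = Eε = 97100 · -1.8758e-03 = -182.1 MPa.

-182 MPa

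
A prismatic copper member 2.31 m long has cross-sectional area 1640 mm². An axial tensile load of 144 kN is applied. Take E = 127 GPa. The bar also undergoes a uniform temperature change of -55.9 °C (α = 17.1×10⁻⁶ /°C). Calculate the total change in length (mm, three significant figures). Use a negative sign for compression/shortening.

δ_mech = NL/(AE) = 144000·2310/(1640·127000) = 1.597 mm.
δ_thermal = αLΔT = 17.1e-6·2310·-55.9 = -2.208 mm.
δ = δ_mech + δ_thermal = -0.611 mm.

-0.611 mm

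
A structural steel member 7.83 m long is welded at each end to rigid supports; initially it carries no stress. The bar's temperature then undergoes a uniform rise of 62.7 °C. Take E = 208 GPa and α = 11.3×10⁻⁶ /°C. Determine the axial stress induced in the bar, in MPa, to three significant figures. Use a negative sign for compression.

Free thermal expansion αLΔT = 11.3e-6 · 7830 · 62.7 = 5.548 mm.
The walls impose strain ε = −(5.548)/7830 = -7.0851e-04; σ = Eε = 208000 · -7.0851e-04 = -147.4 MPa.

-147 MPa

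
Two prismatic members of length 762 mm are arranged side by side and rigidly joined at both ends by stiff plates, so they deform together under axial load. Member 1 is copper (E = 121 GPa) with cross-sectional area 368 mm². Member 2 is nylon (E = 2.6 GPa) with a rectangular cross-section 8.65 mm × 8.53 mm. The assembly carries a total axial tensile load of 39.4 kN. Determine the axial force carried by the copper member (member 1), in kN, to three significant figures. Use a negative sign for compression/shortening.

39.2 kN

A_2 = 73.78 mm².
Equal strain + equilibrium ⇒ each member carries load in proportion to AE: A₁E₁ = 44530000 N, A₂E₂ = 191800 N, ΣAE = 44720000 N.
F₁ = P·A₁E₁/ΣAE = 39400·44530000/44720000 = 39230 N.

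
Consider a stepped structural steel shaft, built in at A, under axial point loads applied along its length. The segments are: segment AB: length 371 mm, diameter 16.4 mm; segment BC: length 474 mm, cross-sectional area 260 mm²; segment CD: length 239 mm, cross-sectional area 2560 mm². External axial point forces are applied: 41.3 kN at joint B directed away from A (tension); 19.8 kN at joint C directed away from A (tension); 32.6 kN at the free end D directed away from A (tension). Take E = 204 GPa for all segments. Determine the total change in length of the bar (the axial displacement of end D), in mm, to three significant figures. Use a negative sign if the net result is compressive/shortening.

Internal axial forces (sectioning from the free end, tension +): N_CD = 32.6 kN, N_BC = 52.4 kN, N_AB = 93.7 kN.
A_AB = 211.2 mm².
δ_AB = 93700·371/(211.2·204000) = 0.8067 mm
δ_BC = 52400·474/(260·204000) = 0.4683 mm
δ_CD = 32600·239/(2560·204000) = 0.01492 mm
δ = Σδ_i = 1.29 mm.

1.29 mm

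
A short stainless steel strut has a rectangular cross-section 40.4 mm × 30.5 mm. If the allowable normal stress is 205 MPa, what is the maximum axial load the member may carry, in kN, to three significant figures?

A = 1232 mm².
P_max = σ_allow · A = 205 · 1232 = 252600 N = 252.6 kN.

253 kN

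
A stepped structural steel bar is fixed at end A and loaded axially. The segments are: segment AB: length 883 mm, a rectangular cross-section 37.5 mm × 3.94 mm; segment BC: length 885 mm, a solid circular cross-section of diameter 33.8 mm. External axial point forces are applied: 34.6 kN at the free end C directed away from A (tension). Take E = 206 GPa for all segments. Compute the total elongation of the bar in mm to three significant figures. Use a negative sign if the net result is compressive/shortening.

Internal axial forces (sectioning from the free end, tension +): N_BC = 34.6 kN, N_AB = 34.6 kN.
A_AB = 147.8 mm².
A_BC = 897.3 mm².
δ_AB = 34600·883/(147.8·206000) = 1.004 mm
δ_BC = 34600·885/(897.3·206000) = 0.1657 mm
δ = Σδ_i = 1.169 mm.

1.17 mm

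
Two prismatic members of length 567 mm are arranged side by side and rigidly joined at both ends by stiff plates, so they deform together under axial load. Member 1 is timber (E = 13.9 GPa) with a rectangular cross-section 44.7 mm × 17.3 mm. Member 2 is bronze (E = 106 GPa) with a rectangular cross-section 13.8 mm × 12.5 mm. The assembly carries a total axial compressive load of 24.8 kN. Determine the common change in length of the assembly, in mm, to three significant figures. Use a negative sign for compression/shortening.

-0.484 mm

A_1 = 773.3 mm².
A_2 = 172.5 mm².
Equal strain + equilibrium ⇒ each member carries load in proportion to AE: A₁E₁ = 10750000 N, A₂E₂ = 18280000 N, ΣAE = 29030000 N.
δ = PL/ΣAE = -24800·567/29030000 = -0.4843 mm.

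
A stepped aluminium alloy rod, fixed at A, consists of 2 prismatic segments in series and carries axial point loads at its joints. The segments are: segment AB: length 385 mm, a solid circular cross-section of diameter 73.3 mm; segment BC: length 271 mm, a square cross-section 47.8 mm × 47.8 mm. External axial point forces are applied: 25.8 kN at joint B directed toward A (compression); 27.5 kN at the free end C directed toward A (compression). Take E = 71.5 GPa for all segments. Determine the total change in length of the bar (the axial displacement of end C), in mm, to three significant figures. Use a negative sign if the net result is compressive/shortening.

Internal axial forces (sectioning from the free end, tension +): N_BC = -27.5 kN, N_AB = -53.3 kN.
A_AB = 4220 mm².
A_BC = 2285 mm².
δ_AB = -53300·385/(4220·71500) = -0.06801 mm
δ_BC = -27500·271/(2285·71500) = -0.04562 mm
δ = Σδ_i = -0.1136 mm.

-0.114 mm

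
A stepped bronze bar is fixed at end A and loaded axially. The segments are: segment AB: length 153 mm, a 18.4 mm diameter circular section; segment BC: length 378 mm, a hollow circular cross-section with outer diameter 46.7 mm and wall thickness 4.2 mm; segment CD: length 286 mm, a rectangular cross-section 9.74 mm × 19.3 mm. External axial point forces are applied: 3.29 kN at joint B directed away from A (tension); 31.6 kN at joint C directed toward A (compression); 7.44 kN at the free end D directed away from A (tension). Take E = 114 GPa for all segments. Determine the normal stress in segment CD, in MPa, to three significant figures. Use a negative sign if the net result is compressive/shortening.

Internal axial forces (sectioning from the free end, tension +): N_CD = 7.44 kN, N_BC = -24.16 kN, N_AB = -20.87 kN.
A_CD = 188 mm².
σ_CD = N_CD/A_CD = 7440/188 = 39.58 MPa.

39.6 MPa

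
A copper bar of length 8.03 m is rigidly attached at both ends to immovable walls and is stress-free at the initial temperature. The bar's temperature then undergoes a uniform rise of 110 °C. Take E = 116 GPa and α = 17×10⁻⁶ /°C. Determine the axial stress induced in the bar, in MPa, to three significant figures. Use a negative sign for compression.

-217 MPa

Free thermal expansion αLΔT = 17e-6 · 8030 · 110 = 15.02 mm.
The walls impose strain ε = −(15.02)/8030 = -1.8700e-03; σ = Eε = 116000 · -1.8700e-03 = -216.9 MPa.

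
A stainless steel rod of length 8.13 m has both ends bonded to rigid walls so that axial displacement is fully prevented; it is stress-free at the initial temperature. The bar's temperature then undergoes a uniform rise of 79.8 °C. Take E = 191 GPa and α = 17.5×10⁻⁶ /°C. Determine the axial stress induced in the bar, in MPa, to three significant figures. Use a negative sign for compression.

-267 MPa

Free thermal expansion αLΔT = 17.5e-6 · 8130 · 79.8 = 11.35 mm.
The walls impose strain ε = −(11.35)/8130 = -1.3965e-03; σ = Eε = 191000 · -1.3965e-03 = -266.7 MPa.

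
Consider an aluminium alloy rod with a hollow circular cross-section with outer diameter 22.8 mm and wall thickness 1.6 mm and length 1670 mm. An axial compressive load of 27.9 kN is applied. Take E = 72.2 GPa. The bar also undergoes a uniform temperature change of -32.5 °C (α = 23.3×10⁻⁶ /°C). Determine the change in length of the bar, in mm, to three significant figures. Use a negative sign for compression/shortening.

-7.32 mm

A = 106.6 mm².
δ_mech = NL/(AE) = -27900·1670/(106.6·72200) = -6.056 mm.
δ_thermal = αLΔT = 23.3e-6·1670·-32.5 = -1.265 mm.
δ = δ_mech + δ_thermal = -7.32 mm.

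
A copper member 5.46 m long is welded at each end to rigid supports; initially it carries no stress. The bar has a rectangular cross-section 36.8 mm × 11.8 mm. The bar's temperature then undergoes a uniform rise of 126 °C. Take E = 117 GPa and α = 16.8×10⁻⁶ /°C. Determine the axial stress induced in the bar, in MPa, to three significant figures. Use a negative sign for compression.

Free thermal expansion αLΔT = 16.8e-6 · 5460 · 126 = 11.56 mm.
The walls impose strain ε = −(11.56)/5460 = -2.1168e-03; σ = Eε = 117000 · -2.1168e-03 = -247.7 MPa.

-248 MPa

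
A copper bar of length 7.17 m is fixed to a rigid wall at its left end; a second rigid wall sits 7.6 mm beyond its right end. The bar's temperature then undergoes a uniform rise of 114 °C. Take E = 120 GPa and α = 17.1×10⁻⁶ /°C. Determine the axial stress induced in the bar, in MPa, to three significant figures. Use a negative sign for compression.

Free thermal expansion αLΔT = 17.1e-6 · 7170 · 114 = 13.98 mm.
The walls engage after the gap closes; constrained expansion = 13.98 − 7.6 = 6.377 mm.
The walls impose strain ε = −(6.377)/7170 = -8.8943e-04; σ = Eε = 120000 · -8.8943e-04 = -106.7 MPa.

-107 MPa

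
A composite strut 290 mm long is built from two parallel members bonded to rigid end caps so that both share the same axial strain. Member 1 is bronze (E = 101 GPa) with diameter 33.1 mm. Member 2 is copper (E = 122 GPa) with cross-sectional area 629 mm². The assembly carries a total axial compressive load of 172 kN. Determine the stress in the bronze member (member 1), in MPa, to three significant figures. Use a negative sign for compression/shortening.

A_1 = 860.5 mm².
Equal strain + equilibrium ⇒ each member carries load in proportion to AE: A₁E₁ = 86910000 N, A₂E₂ = 76740000 N, ΣAE = 163600000 N.
σ₁ = P·E₁/ΣAE = -172000·101000/163600000 = -106.2 MPa.

-106 MPa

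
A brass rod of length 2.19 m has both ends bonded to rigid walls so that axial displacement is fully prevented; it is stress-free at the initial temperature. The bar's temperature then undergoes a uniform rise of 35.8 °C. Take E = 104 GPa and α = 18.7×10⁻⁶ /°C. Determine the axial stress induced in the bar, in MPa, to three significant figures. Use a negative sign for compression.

-69.6 MPa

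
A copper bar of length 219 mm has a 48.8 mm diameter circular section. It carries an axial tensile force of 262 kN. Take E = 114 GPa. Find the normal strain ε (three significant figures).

0.00123

A = 1870 mm².
σ = N/A = 140.1 MPa; ε = σ/E = 140.1/114000 = 1.229e-03.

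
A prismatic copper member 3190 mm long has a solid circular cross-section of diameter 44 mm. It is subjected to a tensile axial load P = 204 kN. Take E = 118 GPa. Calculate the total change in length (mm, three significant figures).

A = 1521 mm².
δ_mech = NL/(AE) = 204000·3190/(1521·118000) = 3.627 mm.

3.63 mm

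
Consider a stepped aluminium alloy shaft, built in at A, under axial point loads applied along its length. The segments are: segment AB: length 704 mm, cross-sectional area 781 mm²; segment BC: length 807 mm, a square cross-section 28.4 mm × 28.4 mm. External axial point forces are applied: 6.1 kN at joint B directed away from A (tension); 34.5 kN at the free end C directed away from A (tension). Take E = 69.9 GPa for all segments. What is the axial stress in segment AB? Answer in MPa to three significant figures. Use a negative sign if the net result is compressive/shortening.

52.0 MPa

Internal axial forces (sectioning from the free end, tension +): N_BC = 34.5 kN, N_AB = 40.6 kN.
σ_AB = N_AB/A_AB = 40600/781 = 51.98 MPa.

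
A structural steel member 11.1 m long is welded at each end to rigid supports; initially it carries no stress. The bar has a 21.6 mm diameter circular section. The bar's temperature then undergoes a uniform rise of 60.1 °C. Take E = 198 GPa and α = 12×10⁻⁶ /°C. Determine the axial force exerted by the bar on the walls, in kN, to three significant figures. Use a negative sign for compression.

-52.3 kN

Free thermal expansion αLΔT = 12e-6 · 11100 · 60.1 = 8.005 mm.
The walls impose strain ε = −(8.005)/11100 = -7.2120e-04; σ = Eε = 198000 · -7.2120e-04 = -142.8 MPa.
Wall reaction R = σ·A = -142.8·366.4 = -52330 N = -52.33 kN.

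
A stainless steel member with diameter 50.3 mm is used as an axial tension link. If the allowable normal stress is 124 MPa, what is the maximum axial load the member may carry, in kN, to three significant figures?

246 kN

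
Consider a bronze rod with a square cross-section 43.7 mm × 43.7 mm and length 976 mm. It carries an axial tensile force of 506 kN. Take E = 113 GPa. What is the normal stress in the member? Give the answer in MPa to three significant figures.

265 MPa

A = 1910 mm².
σ = N/A = 506000/1910 = 265 MPa.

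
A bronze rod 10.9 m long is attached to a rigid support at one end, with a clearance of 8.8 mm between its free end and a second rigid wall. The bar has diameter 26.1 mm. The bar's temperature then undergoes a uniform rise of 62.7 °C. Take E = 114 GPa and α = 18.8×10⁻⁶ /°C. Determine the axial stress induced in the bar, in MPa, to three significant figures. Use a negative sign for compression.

-42.3 MPa

Free thermal expansion αLΔT = 18.8e-6 · 10900 · 62.7 = 12.85 mm.
The walls engage after the gap closes; constrained expansion = 12.85 − 8.8 = 4.048 mm.
The walls impose strain ε = −(4.048)/10900 = -3.7142e-04; σ = Eε = 114000 · -3.7142e-04 = -42.34 MPa.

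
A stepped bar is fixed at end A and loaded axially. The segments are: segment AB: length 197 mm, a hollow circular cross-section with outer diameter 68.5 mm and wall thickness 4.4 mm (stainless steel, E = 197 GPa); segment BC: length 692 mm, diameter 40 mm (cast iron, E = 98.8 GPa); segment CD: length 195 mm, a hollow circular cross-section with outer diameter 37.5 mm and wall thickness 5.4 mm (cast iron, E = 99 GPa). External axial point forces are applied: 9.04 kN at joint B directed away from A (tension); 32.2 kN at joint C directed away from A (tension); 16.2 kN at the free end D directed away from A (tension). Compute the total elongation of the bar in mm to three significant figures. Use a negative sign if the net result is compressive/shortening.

0.393 mm

Internal axial forces (sectioning from the free end, tension +): N_CD = 16.2 kN, N_BC = 48.4 kN, N_AB = 57.44 kN.
A_AB = 886.1 mm².
A_BC = 1257 mm².
A_CD = 544.6 mm².
δ_AB = 57440·197/(886.1·197000) = 0.06483 mm
δ_BC = 48400·692/(1257·98800) = 0.2698 mm
δ_CD = 16200·195/(544.6·99000) = 0.0586 mm
δ = Σδ_i = 0.3932 mm.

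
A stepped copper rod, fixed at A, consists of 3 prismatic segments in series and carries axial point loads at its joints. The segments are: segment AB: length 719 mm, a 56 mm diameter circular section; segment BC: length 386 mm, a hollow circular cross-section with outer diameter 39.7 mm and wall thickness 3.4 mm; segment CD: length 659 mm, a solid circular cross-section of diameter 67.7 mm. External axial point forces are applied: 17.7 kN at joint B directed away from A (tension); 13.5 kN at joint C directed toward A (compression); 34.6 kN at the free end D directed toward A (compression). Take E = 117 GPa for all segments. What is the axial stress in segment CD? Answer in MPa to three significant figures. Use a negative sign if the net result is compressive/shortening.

Internal axial forces (sectioning from the free end, tension +): N_CD = -34.6 kN, N_BC = -48.1 kN, N_AB = -30.4 kN.
A_CD = 3600 mm².
σ_CD = N_CD/A_CD = -34600/3600 = -9.612 MPa.

-9.61 MPa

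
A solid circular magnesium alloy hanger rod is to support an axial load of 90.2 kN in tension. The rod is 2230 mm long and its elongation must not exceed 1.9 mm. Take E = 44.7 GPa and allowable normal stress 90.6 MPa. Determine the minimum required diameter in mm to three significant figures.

54.9 mm

Required area A ≥ P/σ_allow = 90200/90.6 = 995.6 mm².
For a solid circular section, d ≥ √(4A/π) = 35.6 mm.
Elongation limit: A ≥ PL/(Eδ_allow) = 90200·2230/(44700·1.9) = 2368 mm² ⇒ d ≥ 54.91 mm.
The elongation limit governs.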